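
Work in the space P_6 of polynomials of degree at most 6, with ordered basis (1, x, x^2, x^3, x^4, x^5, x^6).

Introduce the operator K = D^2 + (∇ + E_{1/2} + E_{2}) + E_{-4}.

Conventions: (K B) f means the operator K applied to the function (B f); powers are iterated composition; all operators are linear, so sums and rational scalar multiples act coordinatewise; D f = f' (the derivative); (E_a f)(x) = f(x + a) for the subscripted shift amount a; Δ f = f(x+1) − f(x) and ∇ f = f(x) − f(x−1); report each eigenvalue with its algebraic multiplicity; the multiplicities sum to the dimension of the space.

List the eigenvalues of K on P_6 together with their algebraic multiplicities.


image of 1: 3
image of x: 3x - 1/2
image of x^2: 3x^2 - x + 85/4
image of x^3: 3x^3 - (3/2)x^2 + (255/4)x - 439/8
image of x^4: 3x^4 - 2x^3 + (255/2)x^2 - (439/2)x + 4337/16
image of x^5: 3x^5 - (5/2)x^4 + (425/2)x^3 - (2195/4)x^2 + (21685/16)x - 31711/32
image of x^6: 3x^6 - 3x^5 + (1275/4)x^4 - (2195/2)x^3 + (65055/16)x^2 - (95133/16)x + 266177/64
the matrix is upper triangular; its diagonal is (3, 3, 3, 3, 3, 3, 3)
for a triangular matrix the eigenvalues are the diagonal entries, with algebraic multiplicity their repetition count

λ = 3 (multiplicity 7)


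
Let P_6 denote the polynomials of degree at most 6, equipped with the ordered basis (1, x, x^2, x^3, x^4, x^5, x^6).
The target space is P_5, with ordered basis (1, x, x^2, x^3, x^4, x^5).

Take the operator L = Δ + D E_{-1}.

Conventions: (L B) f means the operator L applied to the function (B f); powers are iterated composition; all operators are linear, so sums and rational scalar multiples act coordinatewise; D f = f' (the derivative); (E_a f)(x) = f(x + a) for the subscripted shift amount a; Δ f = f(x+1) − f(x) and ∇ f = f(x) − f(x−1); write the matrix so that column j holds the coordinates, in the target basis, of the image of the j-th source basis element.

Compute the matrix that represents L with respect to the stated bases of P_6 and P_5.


image of 1: 0
image of x: 2
image of x^2: 4x - 1
image of x^3: 6x^2 - 3x + 4
image of x^4: 8x^3 - 6x^2 + 16x - 3
image of x^5: 10x^4 - 10x^3 + 40x^2 - 15x + 6
image of x^6: 12x^5 - 15x^4 + 80x^3 - 45x^2 + 36x - 5
each image's coordinates form column j of the matrix

the matrix is [[0, 2, -1, 4, -3, 6, -5]; [0, 0, 4, -3, 16, -15, 36]; [0, 0, 0, 6, -6, 40, -45]; [0, 0, 0, 0, 8, -10, 80]; [0, 0, 0, 0, 0, 10, -15]; [0, 0, 0, 0, 0, 0, 12]] (rows listed top to bottom)


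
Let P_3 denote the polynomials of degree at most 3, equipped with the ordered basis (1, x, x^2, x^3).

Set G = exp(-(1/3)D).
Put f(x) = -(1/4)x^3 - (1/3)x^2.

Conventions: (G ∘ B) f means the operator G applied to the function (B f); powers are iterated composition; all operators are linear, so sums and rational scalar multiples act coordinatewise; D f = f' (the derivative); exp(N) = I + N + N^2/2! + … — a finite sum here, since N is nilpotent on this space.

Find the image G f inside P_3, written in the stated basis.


order-1 term: (1/4)x^2 + (2/9)x
order-2 term: -(1/12)x - 1/27
order-3 term: 1/108
the series for exp(-(1/3)D) f terminates at order 3
exp(-(1/3)D) f = -(1/4)x^3 - (1/12)x^2 + (5/36)x - 1/36

the result is g(x) = -(1/4)x^3 - (1/12)x^2 + (5/36)x - 1/36


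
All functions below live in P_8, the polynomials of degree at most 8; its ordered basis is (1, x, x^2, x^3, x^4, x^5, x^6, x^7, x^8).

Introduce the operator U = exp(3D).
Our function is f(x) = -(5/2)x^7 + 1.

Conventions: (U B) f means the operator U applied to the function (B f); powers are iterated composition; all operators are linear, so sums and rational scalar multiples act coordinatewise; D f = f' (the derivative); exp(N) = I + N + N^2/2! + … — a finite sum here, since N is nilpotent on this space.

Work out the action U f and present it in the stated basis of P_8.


the result is g(x) = -(5/2)x^7 - (105/2)x^6 - (945/2)x^5 - (4725/2)x^4 - (14175/2)x^3 - (25515/2)x^2 - (25515/2)x - 10933/2

order-1 term: -(105/2)x^6
order-2 term: -(945/2)x^5
order-3 term: -(4725/2)x^4
order-4 term: -(14175/2)x^3
order-5 term: -(25515/2)x^2
order-6 term: -(25515/2)x
order-7 term: -10935/2
the series for exp(3D) f terminates at order 7
exp(3D) f = -(5/2)x^7 - (105/2)x^6 - (945/2)x^5 - (4725/2)x^4 - (14175/2)x^3 - (25515/2)x^2 - (25515/2)x - 10933/2


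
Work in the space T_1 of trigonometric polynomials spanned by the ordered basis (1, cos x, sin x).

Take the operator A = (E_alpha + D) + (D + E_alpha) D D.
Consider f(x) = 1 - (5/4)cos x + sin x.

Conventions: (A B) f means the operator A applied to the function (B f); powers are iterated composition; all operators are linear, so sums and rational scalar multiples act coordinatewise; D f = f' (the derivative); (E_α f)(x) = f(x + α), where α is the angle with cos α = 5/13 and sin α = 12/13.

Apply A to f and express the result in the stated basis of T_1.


g(x) = 1

E_alpha f = 1 + (23/52)cos x + (20/13)sin x
D f = cos x + (5/4)sin x
(E_alpha + D) f = 1 + (75/52)cos x + (145/52)sin x
D f = cos x + (5/4)sin x
D D f = (5/4)cos x - sin x
D (D D) f = -cos x - (5/4)sin x
E_alpha (D D) f = -(23/52)cos x - (20/13)sin x
(D + E_alpha) (D D) f = -(75/52)cos x - (145/52)sin x
((E_alpha + D) + (D + E_alpha) D D) f = 1


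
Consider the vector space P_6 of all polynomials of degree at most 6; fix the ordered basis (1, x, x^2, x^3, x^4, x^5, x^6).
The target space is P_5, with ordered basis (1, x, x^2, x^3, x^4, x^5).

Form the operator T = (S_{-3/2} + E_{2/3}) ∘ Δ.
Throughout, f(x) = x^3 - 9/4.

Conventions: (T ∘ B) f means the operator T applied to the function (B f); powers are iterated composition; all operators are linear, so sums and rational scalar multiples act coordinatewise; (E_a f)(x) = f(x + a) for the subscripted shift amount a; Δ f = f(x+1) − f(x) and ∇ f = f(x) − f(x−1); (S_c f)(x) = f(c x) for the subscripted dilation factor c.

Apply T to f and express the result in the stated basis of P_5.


the result is g(x) = (39/4)x^2 + (5/2)x + 16/3

Δ f = 3x^2 + 3x + 1
S_{-3/2} Δ f = (27/4)x^2 - (9/2)x + 1
E_{2/3} Δ f = 3x^2 + 7x + 13/3
(S_{-3/2} + E_{2/3}) Δ f = (39/4)x^2 + (5/2)x + 16/3


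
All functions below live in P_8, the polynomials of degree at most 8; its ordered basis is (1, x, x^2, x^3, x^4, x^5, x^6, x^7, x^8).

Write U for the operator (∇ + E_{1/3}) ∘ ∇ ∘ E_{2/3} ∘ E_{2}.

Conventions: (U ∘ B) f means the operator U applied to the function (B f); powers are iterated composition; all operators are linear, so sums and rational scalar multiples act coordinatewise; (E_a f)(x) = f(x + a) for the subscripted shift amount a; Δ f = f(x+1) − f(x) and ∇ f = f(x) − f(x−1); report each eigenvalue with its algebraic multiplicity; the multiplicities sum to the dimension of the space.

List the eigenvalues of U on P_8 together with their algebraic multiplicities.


λ = 0 (multiplicity 9)

image of 1: 0
image of x: 1
image of x^2: 2x + 7
image of x^3: 3x^2 + 21x + 29
image of x^4: 4x^3 + 42x^2 + 116x + 301/3
image of x^5: 5x^4 + 70x^3 + 290x^2 + (1505/3)x + 8647/27
image of x^6: 6x^5 + 105x^4 + 580x^3 + 1505x^2 + (17294/9)x + 26509/27
image of x^7: 7x^6 + 147x^5 + 1015x^4 + (10535/3)x^3 + (60529/9)x^2 + (185563/27)x + 238669/81
image of x^8: 8x^7 + 196x^6 + 1624x^5 + (21070/3)x^4 + (484232/27)x^3 + (742252/27)x^2 + (1909352/81)x + 6373703/729
the matrix is upper triangular; its diagonal is (0, 0, 0, 0, 0, 0, 0, 0, 0)
for a triangular matrix the eigenvalues are the diagonal entries, with algebraic multiplicity their repetition count


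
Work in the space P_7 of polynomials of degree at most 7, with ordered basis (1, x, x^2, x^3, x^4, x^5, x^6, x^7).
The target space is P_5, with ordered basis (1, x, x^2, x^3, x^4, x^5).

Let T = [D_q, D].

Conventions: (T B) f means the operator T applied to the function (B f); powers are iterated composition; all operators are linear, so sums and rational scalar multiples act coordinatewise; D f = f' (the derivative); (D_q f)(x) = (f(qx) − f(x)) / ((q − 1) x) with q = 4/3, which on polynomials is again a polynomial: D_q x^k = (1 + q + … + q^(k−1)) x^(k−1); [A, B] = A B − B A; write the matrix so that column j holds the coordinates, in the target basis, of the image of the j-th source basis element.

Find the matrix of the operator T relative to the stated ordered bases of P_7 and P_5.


the matrix is [[0, 0, -1/3, 0, 0, 0, 0, 0]; [0, 0, 0, -11/9, 0, 0, 0, 0]; [0, 0, 0, 0, -3, 0, 0, 0]; [0, 0, 0, 0, 0, -499/81, 0, 0]; [0, 0, 0, 0, 0, 0, -2777/243, 0]; [0, 0, 0, 0, 0, 0, 0, -4825/243]] (rows listed top to bottom)

image of 1: 0
image of x: 0
image of x^2: -1/3
image of x^3: -(11/9)x
image of x^4: -3x^2
image of x^5: -(499/81)x^3
image of x^6: -(2777/243)x^4
image of x^7: -(4825/243)x^5
each image's coordinates form column j of the matrix


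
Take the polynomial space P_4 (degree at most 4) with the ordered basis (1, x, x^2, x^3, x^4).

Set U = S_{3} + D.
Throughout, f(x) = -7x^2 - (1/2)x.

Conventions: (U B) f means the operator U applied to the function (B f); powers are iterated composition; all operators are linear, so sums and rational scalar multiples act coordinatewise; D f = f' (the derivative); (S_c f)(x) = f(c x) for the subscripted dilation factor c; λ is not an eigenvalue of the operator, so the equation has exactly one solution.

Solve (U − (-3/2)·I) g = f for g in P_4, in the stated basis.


write g with unknown coordinates in the stated basis and equate coefficients in (U − (-3/2)·I) g = f
solving from the highest basis element down gives g = -(2/3)x^2 + (5/27)x - 2/27
check: U g = -6x^2 - (7/9)x + 1/9
so U g − (-3/2)·g = -7x^2 - (1/2)x = f ✓

g(x) = -(2/3)x^2 + (5/27)x - 2/27


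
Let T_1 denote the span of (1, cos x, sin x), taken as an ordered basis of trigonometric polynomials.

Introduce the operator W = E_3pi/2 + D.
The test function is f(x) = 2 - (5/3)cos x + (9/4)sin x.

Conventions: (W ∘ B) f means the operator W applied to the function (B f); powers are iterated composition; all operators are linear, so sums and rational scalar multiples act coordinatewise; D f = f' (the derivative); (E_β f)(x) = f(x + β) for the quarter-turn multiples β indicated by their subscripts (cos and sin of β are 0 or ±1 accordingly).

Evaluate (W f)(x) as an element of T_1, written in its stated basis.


E_3pi/2 f = 2 - (9/4)cos x - (5/3)sin x
D f = (9/4)cos x + (5/3)sin x
(E_3pi/2 + D) f = 2

the result is g(x) = 2


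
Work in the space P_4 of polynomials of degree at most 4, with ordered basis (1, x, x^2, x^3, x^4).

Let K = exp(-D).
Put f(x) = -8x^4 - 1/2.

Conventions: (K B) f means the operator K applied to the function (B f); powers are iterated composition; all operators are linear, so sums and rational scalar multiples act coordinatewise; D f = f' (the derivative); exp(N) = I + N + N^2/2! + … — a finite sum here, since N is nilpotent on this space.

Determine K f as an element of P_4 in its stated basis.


g(x) = -8x^4 + 32x^3 - 48x^2 + 32x - 17/2

order-1 term: 32x^3
order-2 term: -48x^2
order-3 term: 32x
order-4 term: -8
the series for exp(-D) f terminates at order 4
exp(-D) f = -8x^4 + 32x^3 - 48x^2 + 32x - 17/2


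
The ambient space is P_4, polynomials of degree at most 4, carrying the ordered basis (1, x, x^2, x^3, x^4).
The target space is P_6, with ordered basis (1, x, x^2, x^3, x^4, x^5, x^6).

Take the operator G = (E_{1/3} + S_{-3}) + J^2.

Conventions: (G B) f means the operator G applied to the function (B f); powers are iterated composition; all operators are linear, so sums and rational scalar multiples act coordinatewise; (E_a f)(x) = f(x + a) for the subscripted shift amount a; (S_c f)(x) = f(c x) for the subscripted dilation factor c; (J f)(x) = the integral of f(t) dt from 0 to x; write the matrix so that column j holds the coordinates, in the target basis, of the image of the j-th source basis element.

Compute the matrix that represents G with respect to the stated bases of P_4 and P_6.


the matrix is [[2, 1/3, 1/9, 1/27, 1/81]; [0, -2, 2/3, 1/3, 4/27]; [1/2, 0, 10, 1, 2/3]; [0, 1/6, 0, -26, 4/3]; [0, 0, 1/12, 0, 82]; [0, 0, 0, 1/20, 0]; [0, 0, 0, 0, 1/30]] (rows listed top to bottom)

image of 1: (1/2)x^2 + 2
image of x: (1/6)x^3 - 2x + 1/3
image of x^2: (1/12)x^4 + 10x^2 + (2/3)x + 1/9
image of x^3: (1/20)x^5 - 26x^3 + x^2 + (1/3)x + 1/27
image of x^4: (1/30)x^6 + 82x^4 + (4/3)x^3 + (2/3)x^2 + (4/27)x + 1/81
each image's coordinates form column j of the matrix


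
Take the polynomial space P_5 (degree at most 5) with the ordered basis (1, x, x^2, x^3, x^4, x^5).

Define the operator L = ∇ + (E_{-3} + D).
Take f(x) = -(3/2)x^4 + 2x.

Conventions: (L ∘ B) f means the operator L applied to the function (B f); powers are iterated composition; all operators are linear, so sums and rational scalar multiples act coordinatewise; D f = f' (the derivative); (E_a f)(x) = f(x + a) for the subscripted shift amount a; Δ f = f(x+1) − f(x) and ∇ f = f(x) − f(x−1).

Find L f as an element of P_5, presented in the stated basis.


the image equals g(x) = -(3/2)x^4 + 6x^3 - 72x^2 + 158x - 122

∇ f = -6x^3 + 9x^2 - 6x + 7/2
E_{-3} f = -(3/2)x^4 + 18x^3 - 81x^2 + 164x - 255/2
D f = -6x^3 + 2
(E_{-3} + D) f = -(3/2)x^4 + 12x^3 - 81x^2 + 164x - 251/2
(∇ + (E_{-3} + D)) f = -(3/2)x^4 + 6x^3 - 72x^2 + 158x - 122


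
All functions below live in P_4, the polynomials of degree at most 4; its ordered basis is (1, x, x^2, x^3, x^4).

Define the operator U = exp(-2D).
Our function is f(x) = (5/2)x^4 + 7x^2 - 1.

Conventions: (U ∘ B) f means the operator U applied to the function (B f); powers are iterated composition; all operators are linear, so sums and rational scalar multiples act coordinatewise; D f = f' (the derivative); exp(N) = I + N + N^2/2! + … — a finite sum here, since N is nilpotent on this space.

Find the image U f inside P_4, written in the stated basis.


the image equals g(x) = (5/2)x^4 - 20x^3 + 67x^2 - 108x + 67

order-1 term: -20x^3 - 28x
order-2 term: 60x^2 + 28
order-3 term: -80x
order-4 term: 40
the series for exp(-2D) f terminates at order 4
exp(-2D) f = (5/2)x^4 - 20x^3 + 67x^2 - 108x + 67


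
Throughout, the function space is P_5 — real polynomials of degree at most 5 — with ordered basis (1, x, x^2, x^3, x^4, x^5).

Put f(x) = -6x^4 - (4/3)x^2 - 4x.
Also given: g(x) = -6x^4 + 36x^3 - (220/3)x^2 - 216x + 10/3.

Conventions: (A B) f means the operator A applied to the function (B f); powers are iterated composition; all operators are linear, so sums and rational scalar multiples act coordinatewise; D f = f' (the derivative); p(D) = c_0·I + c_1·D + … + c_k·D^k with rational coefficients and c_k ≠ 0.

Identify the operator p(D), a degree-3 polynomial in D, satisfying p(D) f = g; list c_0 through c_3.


c_0 = 1, c_1 = -3/2, c_2 = 1, c_3 = 3/2

D^0 f = -6x^4 - (4/3)x^2 - 4x
D^1 f = -24x^3 - (8/3)x - 4
D^2 f = -72x^2 - 8/3
D^3 f = -144x
matching coefficients of g against c_0 f + c_1 Df + … from the top degree down determines the c_i
solution: c_0 = 1, c_1 = -3/2, c_2 = 1, c_3 = 3/2


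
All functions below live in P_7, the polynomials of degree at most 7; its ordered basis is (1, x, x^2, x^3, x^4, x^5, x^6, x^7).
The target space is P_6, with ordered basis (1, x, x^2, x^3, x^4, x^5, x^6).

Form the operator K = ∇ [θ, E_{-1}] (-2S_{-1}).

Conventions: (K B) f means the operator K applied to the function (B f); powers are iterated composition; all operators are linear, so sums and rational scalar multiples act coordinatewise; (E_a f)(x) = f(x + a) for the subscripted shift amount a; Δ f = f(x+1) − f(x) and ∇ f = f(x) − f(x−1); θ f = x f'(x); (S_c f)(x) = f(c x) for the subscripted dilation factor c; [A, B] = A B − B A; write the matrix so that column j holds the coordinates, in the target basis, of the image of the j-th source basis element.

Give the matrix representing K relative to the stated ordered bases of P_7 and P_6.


image of 1: 0
image of x: 0
image of x^2: -4
image of x^3: 12x - 18
image of x^4: -24x^2 + 72x - 56
image of x^5: 40x^3 - 180x^2 + 280x - 150
image of x^6: -60x^4 + 360x^3 - 840x^2 + 900x - 372
image of x^7: 84x^5 - 630x^4 + 1960x^3 - 3150x^2 + 2604x - 882
each image's coordinates form column j of the matrix

the matrix is [[0, 0, -4, -18, -56, -150, -372, -882]; [0, 0, 0, 12, 72, 280, 900, 2604]; [0, 0, 0, 0, -24, -180, -840, -3150]; [0, 0, 0, 0, 0, 40, 360, 1960]; [0, 0, 0, 0, 0, 0, -60, -630]; [0, 0, 0, 0, 0, 0, 0, 84]; [0, 0, 0, 0, 0, 0, 0, 0]] (rows listed top to bottom)


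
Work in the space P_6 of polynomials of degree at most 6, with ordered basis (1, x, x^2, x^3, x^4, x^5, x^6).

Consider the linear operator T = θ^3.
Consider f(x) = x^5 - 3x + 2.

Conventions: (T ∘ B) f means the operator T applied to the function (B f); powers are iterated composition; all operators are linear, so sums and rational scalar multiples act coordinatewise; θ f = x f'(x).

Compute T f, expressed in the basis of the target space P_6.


θ f = 5x^5 - 3x
θ θ f = 25x^5 - 3x
θ θ θ f = 125x^5 - 3x

the image equals g(x) = 125x^5 - 3x


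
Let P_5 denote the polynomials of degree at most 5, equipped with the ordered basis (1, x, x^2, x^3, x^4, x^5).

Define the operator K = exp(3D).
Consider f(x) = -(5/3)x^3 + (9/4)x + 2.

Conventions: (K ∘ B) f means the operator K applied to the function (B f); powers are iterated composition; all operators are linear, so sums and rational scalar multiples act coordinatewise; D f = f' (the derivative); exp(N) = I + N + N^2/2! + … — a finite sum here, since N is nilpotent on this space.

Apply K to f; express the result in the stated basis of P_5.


order-1 term: -15x^2 + 27/4
order-2 term: -45x
order-3 term: -45
the series for exp(3D) f terminates at order 3
exp(3D) f = -(5/3)x^3 - 15x^2 - (171/4)x - 145/4

g(x) = -(5/3)x^3 - 15x^2 - (171/4)x - 145/4


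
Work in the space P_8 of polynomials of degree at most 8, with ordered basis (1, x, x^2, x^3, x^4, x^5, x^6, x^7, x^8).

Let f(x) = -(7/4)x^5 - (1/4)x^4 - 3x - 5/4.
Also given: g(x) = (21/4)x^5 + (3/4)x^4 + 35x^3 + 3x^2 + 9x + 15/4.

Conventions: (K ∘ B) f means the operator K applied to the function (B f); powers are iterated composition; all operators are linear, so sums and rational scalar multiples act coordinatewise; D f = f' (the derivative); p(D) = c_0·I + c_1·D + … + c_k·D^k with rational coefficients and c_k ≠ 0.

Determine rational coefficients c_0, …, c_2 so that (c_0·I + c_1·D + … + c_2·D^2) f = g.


D^0 f = -(7/4)x^5 - (1/4)x^4 - 3x - 5/4
D^1 f = -(35/4)x^4 - x^3 - 3
D^2 f = -35x^3 - 3x^2
matching coefficients of g against c_0 f + c_1 Df + … from the top degree down determines the c_i
solution: c_0 = -3, c_1 = 0, c_2 = -1

c_0 = -3, c_1 = 0, c_2 = -1


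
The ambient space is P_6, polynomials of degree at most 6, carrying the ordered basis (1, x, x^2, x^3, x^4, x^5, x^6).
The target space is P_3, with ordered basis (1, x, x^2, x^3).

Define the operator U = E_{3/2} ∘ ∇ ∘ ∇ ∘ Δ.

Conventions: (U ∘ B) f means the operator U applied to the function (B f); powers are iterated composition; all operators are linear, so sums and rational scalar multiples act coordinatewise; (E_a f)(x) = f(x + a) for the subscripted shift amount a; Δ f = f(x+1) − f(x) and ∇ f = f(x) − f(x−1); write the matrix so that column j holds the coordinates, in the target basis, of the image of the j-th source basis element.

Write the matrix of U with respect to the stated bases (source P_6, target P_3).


the matrix is [[0, 0, 0, 6, 24, 75, 210]; [0, 0, 0, 0, 24, 120, 450]; [0, 0, 0, 0, 0, 60, 360]; [0, 0, 0, 0, 0, 0, 120]] (rows listed top to bottom)

image of 1: 0
image of x: 0
image of x^2: 0
image of x^3: 6
image of x^4: 24x + 24
image of x^5: 60x^2 + 120x + 75
image of x^6: 120x^3 + 360x^2 + 450x + 210
each image's coordinates form column j of the matrix


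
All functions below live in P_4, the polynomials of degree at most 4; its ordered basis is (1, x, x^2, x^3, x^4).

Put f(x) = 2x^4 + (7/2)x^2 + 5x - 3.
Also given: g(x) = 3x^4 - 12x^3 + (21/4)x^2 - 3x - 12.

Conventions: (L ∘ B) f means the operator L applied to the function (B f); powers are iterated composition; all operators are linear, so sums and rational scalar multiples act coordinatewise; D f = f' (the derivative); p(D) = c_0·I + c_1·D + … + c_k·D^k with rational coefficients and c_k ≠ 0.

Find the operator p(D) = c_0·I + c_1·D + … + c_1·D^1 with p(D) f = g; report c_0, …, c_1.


D^0 f = 2x^4 + (7/2)x^2 + 5x - 3
D^1 f = 8x^3 + 7x + 5
matching coefficients of g against c_0 f + c_1 Df + … from the top degree down determines the c_i
solution: c_0 = 3/2, c_1 = -3/2

c_0 = 3/2, c_1 = -3/2


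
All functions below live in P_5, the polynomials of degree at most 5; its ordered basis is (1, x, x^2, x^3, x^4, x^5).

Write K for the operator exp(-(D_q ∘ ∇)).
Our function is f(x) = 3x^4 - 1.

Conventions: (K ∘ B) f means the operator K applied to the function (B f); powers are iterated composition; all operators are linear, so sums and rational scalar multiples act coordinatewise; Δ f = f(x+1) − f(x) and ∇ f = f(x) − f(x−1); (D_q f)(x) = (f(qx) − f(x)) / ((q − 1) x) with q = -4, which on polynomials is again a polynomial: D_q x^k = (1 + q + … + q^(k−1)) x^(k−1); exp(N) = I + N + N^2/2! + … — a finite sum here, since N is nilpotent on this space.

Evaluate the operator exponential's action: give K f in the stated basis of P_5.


g(x) = 3x^4 - 156x^2 - 54x + 143

order-1 term: -156x^2 - 54x - 12
order-2 term: 156
the series for exp(-(D_q ∘ ∇)) f terminates at order 2
exp(-(D_q ∘ ∇)) f = 3x^4 - 156x^2 - 54x + 143


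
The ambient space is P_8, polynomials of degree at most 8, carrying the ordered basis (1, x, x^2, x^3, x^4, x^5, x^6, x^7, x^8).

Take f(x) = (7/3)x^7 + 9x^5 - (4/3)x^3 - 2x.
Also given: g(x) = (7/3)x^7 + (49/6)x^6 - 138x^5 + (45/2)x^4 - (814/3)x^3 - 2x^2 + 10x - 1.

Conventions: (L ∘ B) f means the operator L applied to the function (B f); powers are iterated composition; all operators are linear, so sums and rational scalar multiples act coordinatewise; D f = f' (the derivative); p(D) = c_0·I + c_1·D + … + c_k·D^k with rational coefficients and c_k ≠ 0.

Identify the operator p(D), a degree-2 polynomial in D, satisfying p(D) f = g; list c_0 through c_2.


p(D) = I + (1/2)·D − (3/2)·D^2, i.e. c_0 = 1, c_1 = 1/2, c_2 = -3/2

D^0 f = (7/3)x^7 + 9x^5 - (4/3)x^3 - 2x
D^1 f = (49/3)x^6 + 45x^4 - 4x^2 - 2
D^2 f = 98x^5 + 180x^3 - 8x
matching coefficients of g against c_0 f + c_1 Df + … from the top degree down determines the c_i
solution: c_0 = 1, c_1 = 1/2, c_2 = -3/2


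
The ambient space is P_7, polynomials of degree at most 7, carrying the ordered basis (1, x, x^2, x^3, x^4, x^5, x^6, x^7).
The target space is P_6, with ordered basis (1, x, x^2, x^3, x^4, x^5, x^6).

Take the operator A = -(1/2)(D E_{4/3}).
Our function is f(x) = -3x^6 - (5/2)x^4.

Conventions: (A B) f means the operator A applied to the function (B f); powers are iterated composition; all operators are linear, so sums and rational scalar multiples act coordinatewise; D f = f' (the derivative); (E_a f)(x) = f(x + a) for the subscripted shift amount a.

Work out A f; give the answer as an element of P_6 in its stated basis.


g(x) = 9x^5 + 60x^4 + 165x^3 + (700/3)x^2 + (1520/9)x + 448/9

E_{4/3} f = -3x^6 - 24x^5 - (165/2)x^4 - (1400/9)x^3 - (1520/9)x^2 - (896/9)x - 6016/243
D E_{4/3} f = -18x^5 - 120x^4 - 330x^3 - (1400/3)x^2 - (3040/9)x - 896/9
(-(1/2)(D E_{4/3})) f = 9x^5 + 60x^4 + 165x^3 + (700/3)x^2 + (1520/9)x + 448/9


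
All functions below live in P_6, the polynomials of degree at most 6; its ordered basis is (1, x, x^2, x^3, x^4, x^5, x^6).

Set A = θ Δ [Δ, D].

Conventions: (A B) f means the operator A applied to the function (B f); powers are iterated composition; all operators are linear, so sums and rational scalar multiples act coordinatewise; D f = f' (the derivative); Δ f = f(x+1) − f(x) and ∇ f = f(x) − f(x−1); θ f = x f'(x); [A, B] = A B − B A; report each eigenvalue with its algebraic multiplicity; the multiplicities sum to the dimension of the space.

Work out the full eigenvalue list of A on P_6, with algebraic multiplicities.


λ = 0 (multiplicity 7)

image of 1: 0
image of x: 0
image of x^2: 0
image of x^3: 0
image of x^4: 0
image of x^5: 0
image of x^6: 0
the matrix is upper triangular; its diagonal is (0, 0, 0, 0, 0, 0, 0)
for a triangular matrix the eigenvalues are the diagonal entries, with algebraic multiplicity their repetition count


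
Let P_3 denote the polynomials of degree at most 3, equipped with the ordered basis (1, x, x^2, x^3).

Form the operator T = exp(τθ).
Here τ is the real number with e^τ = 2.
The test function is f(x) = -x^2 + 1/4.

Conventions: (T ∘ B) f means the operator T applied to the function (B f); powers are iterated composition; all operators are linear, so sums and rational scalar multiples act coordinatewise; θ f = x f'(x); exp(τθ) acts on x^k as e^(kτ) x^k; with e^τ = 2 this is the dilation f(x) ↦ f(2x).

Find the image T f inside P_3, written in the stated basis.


the image equals g(x) = -4x^2 + 1/4

exp(τθ) x^k = e^(kτ) x^k; with e^τ = 2 this sends x^k to 2^k x^k
x^2 ↦ 4 x^2
applying this coordinatewise to f: exp(τθ) f = -4x^2 + 1/4


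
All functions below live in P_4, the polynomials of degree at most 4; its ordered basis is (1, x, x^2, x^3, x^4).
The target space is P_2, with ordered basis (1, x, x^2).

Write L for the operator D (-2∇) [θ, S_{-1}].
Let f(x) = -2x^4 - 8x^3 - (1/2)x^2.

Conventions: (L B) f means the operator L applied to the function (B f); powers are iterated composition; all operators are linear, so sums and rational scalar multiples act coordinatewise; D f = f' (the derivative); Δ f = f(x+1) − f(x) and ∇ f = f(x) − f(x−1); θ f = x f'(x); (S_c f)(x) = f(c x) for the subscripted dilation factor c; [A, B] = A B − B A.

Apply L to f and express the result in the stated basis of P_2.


g(x) = 0

S_{-1} f = -2x^4 + 8x^3 - (1/2)x^2
θ S_{-1} f = -8x^4 + 24x^3 - x^2
θ f = -8x^4 - 24x^3 - x^2
S_{-1} θ f = -8x^4 + 24x^3 - x^2
[θ, S_{-1}] f = 0
∇ [θ, S_{-1}] f = 0
(-2∇) [θ, S_{-1}] f = 0
D (-2∇) [θ, S_{-1}] f = 0


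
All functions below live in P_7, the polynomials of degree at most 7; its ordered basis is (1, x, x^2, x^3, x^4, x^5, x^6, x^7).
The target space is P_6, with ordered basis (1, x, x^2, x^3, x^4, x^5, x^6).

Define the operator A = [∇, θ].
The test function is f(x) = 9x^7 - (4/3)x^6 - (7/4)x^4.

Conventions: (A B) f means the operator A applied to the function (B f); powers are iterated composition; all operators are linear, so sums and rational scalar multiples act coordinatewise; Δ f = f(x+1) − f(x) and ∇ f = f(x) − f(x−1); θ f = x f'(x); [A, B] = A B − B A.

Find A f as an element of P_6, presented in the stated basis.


the image equals g(x) = 63x^6 - 386x^5 + 985x^4 - 1347x^3 + 1046x^2 - 439x + 78

θ f = 63x^7 - 8x^6 - 7x^4
∇ θ f = 441x^6 - 1371x^5 + 2325x^4 - 2393x^3 + 1485x^2 - 517x + 78
∇ f = 63x^6 - 197x^5 + 335x^4 - (1046/3)x^3 + (439/2)x^2 - 78x + 145/12
θ ∇ f = 378x^6 - 985x^5 + 1340x^4 - 1046x^3 + 439x^2 - 78x
[∇, θ] f = 63x^6 - 386x^5 + 985x^4 - 1347x^3 + 1046x^2 - 439x + 78


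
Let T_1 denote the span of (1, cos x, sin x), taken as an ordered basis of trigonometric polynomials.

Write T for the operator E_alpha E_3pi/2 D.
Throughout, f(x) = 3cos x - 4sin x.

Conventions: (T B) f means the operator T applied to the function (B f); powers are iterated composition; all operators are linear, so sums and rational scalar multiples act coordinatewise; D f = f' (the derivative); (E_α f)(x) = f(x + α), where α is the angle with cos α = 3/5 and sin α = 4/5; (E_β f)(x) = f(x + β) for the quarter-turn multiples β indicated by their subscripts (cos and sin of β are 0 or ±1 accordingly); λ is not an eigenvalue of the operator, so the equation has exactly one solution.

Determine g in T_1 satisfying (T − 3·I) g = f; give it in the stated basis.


g(x) = -(5/8)cos x + (15/8)sin x

write g with unknown coordinates in the stated basis and equate coefficients in (T − 3·I) g = f
solving from the highest basis element down gives g = -(5/8)cos x + (15/8)sin x
check: T g = (9/8)cos x + (13/8)sin x
so T g − 3·g = 3cos x - 4sin x = f ✓


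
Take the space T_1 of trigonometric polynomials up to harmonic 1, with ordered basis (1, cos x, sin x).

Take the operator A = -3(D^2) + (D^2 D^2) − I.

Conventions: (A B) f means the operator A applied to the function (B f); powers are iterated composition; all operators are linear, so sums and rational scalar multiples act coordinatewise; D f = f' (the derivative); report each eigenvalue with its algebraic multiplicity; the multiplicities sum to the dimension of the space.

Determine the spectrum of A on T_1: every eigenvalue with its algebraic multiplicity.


image of 1: -1
image of cos x: 3cos x
image of sin x: 3sin x
the matrix is diagonal; its diagonal is (-1, 3, 3)
for a triangular matrix the eigenvalues are the diagonal entries, with algebraic multiplicity their repetition count

λ = -1 (multiplicity 1), λ = 3 (multiplicity 2)


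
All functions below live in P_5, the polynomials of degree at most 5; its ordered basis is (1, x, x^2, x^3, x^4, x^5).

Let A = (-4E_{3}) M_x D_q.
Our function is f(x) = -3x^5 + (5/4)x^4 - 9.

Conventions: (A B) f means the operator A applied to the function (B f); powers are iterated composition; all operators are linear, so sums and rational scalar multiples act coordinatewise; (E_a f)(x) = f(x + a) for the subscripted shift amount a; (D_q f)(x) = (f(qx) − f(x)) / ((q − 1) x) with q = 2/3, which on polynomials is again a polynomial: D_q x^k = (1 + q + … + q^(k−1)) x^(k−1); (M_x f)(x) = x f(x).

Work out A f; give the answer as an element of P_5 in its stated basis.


the result is g(x) = (844/27)x^5 + (12335/27)x^4 + (24020/9)x^3 + 7790x^2 + 11360x + 6621

D_q f = -(211/27)x^4 + (325/108)x^3
M_x D_q f = -(211/27)x^5 + (325/108)x^4
E_{3} M_x D_q f = -(211/27)x^5 - (12335/108)x^4 - (6005/9)x^3 - (3895/2)x^2 - 2840x - 6621/4
(-4E_{3}) M_x D_q f = (844/27)x^5 + (12335/27)x^4 + (24020/9)x^3 + 7790x^2 + 11360x + 6621


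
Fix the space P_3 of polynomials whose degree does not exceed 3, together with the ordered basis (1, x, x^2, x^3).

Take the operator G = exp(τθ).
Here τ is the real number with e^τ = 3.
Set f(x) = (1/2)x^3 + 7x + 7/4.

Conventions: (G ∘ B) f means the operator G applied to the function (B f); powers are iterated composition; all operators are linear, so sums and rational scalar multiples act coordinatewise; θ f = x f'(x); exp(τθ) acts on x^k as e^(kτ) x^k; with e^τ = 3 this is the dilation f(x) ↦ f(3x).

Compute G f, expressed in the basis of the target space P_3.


the image equals g(x) = (27/2)x^3 + 21x + 7/4

exp(τθ) x^k = e^(kτ) x^k; with e^τ = 3 this sends x^k to 3^k x^k
x ↦ 3 x
x^3 ↦ 27 x^3
applying this coordinatewise to f: exp(τθ) f = (27/2)x^3 + 21x + 7/4


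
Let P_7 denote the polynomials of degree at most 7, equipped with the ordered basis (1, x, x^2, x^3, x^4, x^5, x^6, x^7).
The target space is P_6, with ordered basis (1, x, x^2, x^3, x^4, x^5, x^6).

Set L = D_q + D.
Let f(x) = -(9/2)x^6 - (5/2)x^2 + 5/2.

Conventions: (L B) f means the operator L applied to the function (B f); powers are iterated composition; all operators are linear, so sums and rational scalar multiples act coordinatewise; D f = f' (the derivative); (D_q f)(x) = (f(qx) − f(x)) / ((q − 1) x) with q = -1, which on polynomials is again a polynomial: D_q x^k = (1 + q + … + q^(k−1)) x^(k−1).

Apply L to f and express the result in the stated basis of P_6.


the image equals g(x) = -27x^5 - 5x

D_q f = 0
D f = -27x^5 - 5x
(D_q + D) f = -27x^5 - 5x


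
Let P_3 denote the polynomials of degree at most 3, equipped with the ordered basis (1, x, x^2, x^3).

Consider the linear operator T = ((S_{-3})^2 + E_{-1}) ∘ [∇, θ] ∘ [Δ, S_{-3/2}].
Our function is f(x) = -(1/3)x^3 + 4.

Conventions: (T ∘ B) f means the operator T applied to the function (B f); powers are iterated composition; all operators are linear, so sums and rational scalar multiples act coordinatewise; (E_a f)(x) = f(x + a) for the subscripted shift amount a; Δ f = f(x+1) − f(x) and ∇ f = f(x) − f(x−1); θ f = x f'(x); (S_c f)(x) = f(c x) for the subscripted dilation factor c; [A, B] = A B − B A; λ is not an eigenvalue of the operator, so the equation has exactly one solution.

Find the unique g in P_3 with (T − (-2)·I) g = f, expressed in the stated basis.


write g with unknown coordinates in the stated basis and equate coefficients in (T − (-2)·I) g = f
solving from the highest basis element down gives g = -(1/6)x^3 - (225/8)x + 19/2
check: T g = (225/4)x - 15
so T g − (-2)·g = -(1/3)x^3 + 4 = f ✓

g(x) = -(1/6)x^3 - (225/8)x + 19/2


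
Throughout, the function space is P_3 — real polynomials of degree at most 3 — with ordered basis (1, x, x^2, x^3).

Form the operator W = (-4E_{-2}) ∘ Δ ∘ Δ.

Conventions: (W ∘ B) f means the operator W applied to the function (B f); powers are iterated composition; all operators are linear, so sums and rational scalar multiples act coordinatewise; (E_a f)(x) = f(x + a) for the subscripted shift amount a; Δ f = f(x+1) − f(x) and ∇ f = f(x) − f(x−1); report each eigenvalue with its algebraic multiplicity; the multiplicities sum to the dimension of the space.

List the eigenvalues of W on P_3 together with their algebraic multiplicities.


λ = 0 (multiplicity 4)

image of 1: 0
image of x: 0
image of x^2: -8
image of x^3: -24x + 24
the matrix is upper triangular; its diagonal is (0, 0, 0, 0)
for a triangular matrix the eigenvalues are the diagonal entries, with algebraic multiplicity their repetition count


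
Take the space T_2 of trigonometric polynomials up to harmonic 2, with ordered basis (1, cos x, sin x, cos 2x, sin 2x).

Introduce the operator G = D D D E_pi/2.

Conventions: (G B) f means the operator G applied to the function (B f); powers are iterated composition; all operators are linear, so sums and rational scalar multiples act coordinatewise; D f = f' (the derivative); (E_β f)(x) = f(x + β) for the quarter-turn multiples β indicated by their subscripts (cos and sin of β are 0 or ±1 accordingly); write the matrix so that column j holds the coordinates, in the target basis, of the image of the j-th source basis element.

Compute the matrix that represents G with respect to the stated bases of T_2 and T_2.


image of 1: 0
image of cos x: cos x
image of sin x: sin x
image of cos 2x: -8sin 2x
image of sin 2x: 8cos 2x
each image's coordinates form column j of the matrix

the matrix is [[0, 0, 0, 0, 0]; [0, 1, 0, 0, 0]; [0, 0, 1, 0, 0]; [0, 0, 0, 0, 8]; [0, 0, 0, -8, 0]] (rows listed top to bottom)


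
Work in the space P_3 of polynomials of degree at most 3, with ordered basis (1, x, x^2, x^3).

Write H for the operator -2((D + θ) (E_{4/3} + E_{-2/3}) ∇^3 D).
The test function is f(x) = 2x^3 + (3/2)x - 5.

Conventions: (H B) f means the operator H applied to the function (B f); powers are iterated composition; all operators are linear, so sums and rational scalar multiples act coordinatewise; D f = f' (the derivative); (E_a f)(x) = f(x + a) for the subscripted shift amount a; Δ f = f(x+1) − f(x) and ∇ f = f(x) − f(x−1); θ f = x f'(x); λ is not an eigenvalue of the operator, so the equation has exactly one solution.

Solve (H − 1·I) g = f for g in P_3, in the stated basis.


write g with unknown coordinates in the stated basis and equate coefficients in (H − 1·I) g = f
solving from the highest basis element down gives g = -2x^3 - (3/2)x + 5
check: H g = 0
so H g − 1·g = 2x^3 + (3/2)x - 5 = f ✓

g(x) = -2x^3 - (3/2)x + 5


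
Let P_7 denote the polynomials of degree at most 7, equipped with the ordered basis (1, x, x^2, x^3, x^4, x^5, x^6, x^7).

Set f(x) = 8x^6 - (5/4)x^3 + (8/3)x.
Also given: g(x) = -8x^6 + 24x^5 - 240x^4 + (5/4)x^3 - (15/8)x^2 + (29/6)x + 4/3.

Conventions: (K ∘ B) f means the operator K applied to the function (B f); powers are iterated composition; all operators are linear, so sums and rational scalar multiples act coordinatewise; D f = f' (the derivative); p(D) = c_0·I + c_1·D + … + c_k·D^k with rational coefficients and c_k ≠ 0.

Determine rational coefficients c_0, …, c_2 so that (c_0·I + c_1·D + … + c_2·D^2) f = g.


p(D) = -I + (1/2)·D − D^2, i.e. c_0 = -1, c_1 = 1/2, c_2 = -1

D^0 f = 8x^6 - (5/4)x^3 + (8/3)x
D^1 f = 48x^5 - (15/4)x^2 + 8/3
D^2 f = 240x^4 - (15/2)x
matching coefficients of g against c_0 f + c_1 Df + … from the top degree down determines the c_i
solution: c_0 = -1, c_1 = 1/2, c_2 = -1


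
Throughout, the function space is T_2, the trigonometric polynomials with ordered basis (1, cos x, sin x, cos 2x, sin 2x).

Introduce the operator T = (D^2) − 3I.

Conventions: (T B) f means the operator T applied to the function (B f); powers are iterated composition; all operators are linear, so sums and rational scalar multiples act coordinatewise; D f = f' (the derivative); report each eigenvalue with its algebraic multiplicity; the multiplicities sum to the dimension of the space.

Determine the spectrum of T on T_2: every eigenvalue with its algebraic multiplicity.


image of 1: -3
image of cos x: -4cos x
image of sin x: -4sin x
image of cos 2x: -7cos 2x
image of sin 2x: -7sin 2x
the matrix is diagonal; its diagonal is (-3, -4, -4, -7, -7)
for a triangular matrix the eigenvalues are the diagonal entries, with algebraic multiplicity their repetition count

λ = -7 (multiplicity 2), λ = -4 (multiplicity 2), λ = -3 (multiplicity 1)


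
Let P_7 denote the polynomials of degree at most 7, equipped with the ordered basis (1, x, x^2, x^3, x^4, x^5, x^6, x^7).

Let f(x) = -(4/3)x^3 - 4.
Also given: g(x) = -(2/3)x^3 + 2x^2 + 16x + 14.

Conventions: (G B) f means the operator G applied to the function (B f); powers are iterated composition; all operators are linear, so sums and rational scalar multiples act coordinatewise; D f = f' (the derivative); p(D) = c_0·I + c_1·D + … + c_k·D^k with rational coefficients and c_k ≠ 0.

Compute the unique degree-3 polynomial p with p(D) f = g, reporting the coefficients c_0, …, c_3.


D^0 f = -(4/3)x^3 - 4
D^1 f = -4x^2
D^2 f = -8x
D^3 f = -8
matching coefficients of g against c_0 f + c_1 Df + … from the top degree down determines the c_i
solution: c_0 = 1/2, c_1 = -1/2, c_2 = -2, c_3 = -2

c_0 = 1/2, c_1 = -1/2, c_2 = -2, c_3 = -2


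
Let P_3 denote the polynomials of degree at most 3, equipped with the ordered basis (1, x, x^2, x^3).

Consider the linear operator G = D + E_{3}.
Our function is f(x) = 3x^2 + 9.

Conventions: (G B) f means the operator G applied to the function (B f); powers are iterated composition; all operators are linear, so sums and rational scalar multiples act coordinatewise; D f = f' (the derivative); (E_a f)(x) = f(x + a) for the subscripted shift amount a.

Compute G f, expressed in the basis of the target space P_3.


D f = 6x
E_{3} f = 3x^2 + 18x + 36
(D + E_{3}) f = 3x^2 + 24x + 36

the result is g(x) = 3x^2 + 24x + 36


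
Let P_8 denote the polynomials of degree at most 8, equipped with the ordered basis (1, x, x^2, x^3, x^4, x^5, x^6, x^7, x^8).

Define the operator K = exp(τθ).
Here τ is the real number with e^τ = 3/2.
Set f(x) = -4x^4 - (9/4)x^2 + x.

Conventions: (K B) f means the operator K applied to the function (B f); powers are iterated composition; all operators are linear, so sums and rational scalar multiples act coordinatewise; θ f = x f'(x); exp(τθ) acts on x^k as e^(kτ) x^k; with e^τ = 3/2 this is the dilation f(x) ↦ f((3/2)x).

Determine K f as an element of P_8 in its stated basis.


g(x) = -(81/4)x^4 - (81/16)x^2 + (3/2)x

exp(τθ) x^k = e^(kτ) x^k; with e^τ = 3/2 this sends x^k to (3/2)^k x^k
x ↦ 3/2 x
x^2 ↦ 9/4 x^2
x^4 ↦ 81/16 x^4
applying this coordinatewise to f: exp(τθ) f = -(81/4)x^4 - (81/16)x^2 + (3/2)x


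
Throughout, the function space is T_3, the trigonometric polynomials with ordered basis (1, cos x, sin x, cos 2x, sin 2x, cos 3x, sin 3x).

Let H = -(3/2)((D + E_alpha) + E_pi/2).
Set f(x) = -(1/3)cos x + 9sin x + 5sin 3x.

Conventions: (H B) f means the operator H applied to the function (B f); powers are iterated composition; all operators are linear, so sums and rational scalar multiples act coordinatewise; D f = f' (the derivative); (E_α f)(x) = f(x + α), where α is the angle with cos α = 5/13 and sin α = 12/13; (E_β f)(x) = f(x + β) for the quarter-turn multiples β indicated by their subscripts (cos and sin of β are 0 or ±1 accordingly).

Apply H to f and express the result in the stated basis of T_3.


the image equals g(x) = -(1021/26)cos x - (173/26)sin x - (26745/2197)cos 3x + (30525/4394)sin 3x

D f = 9cos x + (1/3)sin x + 15cos 3x
E_alpha f = (319/39)cos x + (49/13)sin x - (4140/2197)cos 3x - (10175/2197)sin 3x
(D + E_alpha) f = (670/39)cos x + (160/39)sin x + (28815/2197)cos 3x - (10175/2197)sin 3x
E_pi/2 f = 9cos x + (1/3)sin x - 5cos 3x
((D + E_alpha) + E_pi/2) f = (1021/39)cos x + (173/39)sin x + (17830/2197)cos 3x - (10175/2197)sin 3x
(-(3/2)((D + E_alpha) + E_pi/2)) f = -(1021/26)cos x - (173/26)sin x - (26745/2197)cos 3x + (30525/4394)sin 3x
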